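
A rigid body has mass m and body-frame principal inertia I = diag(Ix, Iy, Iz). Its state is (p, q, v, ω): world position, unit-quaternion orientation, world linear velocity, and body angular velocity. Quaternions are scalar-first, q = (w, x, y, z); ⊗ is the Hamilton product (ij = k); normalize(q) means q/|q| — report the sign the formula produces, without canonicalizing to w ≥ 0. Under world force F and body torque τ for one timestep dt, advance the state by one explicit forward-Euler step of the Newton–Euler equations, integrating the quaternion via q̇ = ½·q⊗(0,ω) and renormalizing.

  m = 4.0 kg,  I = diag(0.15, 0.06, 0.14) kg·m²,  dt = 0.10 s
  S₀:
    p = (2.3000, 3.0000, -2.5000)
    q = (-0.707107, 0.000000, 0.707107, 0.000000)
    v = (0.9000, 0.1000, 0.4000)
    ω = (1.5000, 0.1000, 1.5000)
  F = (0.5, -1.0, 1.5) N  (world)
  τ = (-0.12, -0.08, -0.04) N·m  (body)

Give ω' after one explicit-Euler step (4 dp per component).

gyro term ω×Iω = (0.0120, 0.0225, -0.0135)
α = I⁻¹(τ − ω×Iω) = (-0.8800, -1.7083, -0.1893)
ω' = ω + α·dt = (1.4120, -0.0708, 1.4811)

ω' = (1.4120, -0.0708, 1.4811)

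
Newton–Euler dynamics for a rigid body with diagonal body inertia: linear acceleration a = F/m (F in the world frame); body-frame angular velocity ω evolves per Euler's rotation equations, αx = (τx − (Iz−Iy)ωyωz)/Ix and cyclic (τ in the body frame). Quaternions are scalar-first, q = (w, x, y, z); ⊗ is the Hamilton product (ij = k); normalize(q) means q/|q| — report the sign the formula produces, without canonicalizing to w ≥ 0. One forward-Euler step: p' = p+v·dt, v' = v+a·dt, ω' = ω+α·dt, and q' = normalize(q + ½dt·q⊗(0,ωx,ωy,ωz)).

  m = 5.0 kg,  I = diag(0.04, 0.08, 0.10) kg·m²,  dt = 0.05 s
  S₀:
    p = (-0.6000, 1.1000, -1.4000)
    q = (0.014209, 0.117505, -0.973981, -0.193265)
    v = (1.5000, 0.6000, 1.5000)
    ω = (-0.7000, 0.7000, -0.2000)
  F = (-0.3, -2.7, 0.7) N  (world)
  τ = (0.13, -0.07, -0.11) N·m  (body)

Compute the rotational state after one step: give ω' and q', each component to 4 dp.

gyro term ω×Iω = (-0.0028, -0.0084, -0.0196)
α = I⁻¹(τ − ω×Iω) = (3.3200, -0.7700, -0.9040)
ω' = ω + α·dt = (-0.5340, 0.6615, -0.2452)
q⊗(0,ω) = (0.7253872, 0.3201354, 0.1687328, -0.6023750)
updated quaternion q' = (0.0323, 0.1255, -0.9695, -0.2083)

ω' = (-0.5340, 0.6615, -0.2452)
q' = (0.0323, 0.1255, -0.9695, -0.2083)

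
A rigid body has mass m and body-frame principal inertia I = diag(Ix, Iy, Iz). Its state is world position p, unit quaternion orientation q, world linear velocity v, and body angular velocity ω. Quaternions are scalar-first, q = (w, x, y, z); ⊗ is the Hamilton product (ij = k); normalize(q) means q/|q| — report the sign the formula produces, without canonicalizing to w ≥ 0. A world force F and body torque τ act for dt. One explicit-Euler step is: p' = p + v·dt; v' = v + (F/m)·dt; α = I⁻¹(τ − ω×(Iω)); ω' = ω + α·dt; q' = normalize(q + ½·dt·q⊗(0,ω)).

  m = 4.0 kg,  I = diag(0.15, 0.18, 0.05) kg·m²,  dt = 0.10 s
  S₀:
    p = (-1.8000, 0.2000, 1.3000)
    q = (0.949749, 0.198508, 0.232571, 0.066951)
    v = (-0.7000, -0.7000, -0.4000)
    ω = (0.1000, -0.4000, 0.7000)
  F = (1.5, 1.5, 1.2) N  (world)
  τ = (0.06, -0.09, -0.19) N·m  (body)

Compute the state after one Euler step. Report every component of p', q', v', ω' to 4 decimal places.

a = F/m = (0.3750, 0.3750, 0.3000)
new position p' = (-1.8700, 0.1300, 1.2600)
new velocity v' = (-0.6625, -0.6625, -0.3700)
ω×(Iω) gyroscopic = (0.0364, 0.0070, -0.0012)
angular accel α = (0.1573, -0.5389, -3.7760)
ω + α·dt = (0.1157, -0.4539, 0.3224)
2q̇ = q⊗(0,ω) = (0.0263119, 0.2845550, -0.5121601, 0.5621640)
q' = normalize(q + ½dt·q⊗(0,ω)) = (0.9503, 0.2126, 0.2068, 0.0950)

p' = (-1.8700, 0.1300, 1.2600)
q' = (0.9503, 0.2126, 0.2068, 0.0950)
v' = (-0.6625, -0.6625, -0.3700)
ω' = (0.1157, -0.4539, 0.3224)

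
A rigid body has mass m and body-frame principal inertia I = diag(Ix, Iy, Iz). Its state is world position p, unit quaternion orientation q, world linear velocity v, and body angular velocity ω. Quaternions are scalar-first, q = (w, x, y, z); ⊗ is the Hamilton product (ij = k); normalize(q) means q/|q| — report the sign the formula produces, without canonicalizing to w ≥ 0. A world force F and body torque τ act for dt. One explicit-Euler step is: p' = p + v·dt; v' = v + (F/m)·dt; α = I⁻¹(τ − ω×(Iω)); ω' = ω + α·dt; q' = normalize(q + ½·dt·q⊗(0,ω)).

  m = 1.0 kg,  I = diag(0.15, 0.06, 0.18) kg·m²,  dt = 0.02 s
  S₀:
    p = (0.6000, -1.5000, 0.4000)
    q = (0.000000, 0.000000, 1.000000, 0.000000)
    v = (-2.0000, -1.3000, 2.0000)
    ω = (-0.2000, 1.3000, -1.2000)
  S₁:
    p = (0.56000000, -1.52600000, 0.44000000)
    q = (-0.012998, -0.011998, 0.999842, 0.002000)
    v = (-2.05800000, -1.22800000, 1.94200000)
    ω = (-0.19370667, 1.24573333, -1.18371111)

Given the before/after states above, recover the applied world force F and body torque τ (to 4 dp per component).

F = (-2.9000, 3.6000, -2.9000)
τ = (-0.1400, -0.1700, 0.1700)

Δv = v₁−v₀ = (-0.05800000, 0.07200000, -0.05800000)
m·(v₁−v₀)/dt = (-2.9000, 3.6000, -2.9000)
ω₁ − ω₀ = (0.00629333, -0.05426667, 0.01628889)
gyro term ω₀×Iω₀ = (-0.1872, -0.0072, 0.0234)
τ = I·(Δω/dt) + ω₀×(Iω₀) = (-0.1400, -0.1700, 0.1700)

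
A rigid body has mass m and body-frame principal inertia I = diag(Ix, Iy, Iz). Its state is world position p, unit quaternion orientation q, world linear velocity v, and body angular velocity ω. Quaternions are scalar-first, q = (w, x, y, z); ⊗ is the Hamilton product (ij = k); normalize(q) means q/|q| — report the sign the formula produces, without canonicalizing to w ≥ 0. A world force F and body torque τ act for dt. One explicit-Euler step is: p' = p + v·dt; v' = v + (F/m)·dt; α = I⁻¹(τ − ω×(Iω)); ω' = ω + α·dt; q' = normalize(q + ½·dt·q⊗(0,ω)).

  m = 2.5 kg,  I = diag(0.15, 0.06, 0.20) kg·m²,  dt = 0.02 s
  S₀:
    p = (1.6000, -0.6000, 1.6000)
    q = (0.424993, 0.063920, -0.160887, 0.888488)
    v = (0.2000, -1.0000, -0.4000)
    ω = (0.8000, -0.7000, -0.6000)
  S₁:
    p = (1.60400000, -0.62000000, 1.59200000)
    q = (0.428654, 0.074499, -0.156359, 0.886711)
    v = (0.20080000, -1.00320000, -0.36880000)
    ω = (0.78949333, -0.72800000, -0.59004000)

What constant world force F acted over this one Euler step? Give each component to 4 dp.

v₁ − v₀ = (0.00080000, -0.00320000, 0.03120000)
applied force F = (0.1000, -0.4000, 3.9000)

F = (0.1000, -0.4000, 3.9000)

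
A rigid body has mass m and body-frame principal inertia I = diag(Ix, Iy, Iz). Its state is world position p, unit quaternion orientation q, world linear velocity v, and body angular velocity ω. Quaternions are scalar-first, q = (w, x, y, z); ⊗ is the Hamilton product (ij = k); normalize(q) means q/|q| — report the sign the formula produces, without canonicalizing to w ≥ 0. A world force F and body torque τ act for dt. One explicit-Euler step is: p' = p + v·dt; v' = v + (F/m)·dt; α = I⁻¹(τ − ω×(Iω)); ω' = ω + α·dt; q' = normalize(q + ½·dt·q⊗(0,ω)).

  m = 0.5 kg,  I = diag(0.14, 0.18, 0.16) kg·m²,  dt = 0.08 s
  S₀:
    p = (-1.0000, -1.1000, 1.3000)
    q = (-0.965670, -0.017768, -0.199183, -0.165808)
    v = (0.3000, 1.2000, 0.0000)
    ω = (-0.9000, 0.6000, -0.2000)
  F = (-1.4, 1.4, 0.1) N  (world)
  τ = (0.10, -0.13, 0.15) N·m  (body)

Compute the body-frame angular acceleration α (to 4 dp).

gyro term ω×Iω = (0.0024, -0.0036, -0.0216)
(τ − ω×Iω)/I = (0.6971, -0.7022, 1.0725)

α = (0.6971, -0.7022, 1.0725)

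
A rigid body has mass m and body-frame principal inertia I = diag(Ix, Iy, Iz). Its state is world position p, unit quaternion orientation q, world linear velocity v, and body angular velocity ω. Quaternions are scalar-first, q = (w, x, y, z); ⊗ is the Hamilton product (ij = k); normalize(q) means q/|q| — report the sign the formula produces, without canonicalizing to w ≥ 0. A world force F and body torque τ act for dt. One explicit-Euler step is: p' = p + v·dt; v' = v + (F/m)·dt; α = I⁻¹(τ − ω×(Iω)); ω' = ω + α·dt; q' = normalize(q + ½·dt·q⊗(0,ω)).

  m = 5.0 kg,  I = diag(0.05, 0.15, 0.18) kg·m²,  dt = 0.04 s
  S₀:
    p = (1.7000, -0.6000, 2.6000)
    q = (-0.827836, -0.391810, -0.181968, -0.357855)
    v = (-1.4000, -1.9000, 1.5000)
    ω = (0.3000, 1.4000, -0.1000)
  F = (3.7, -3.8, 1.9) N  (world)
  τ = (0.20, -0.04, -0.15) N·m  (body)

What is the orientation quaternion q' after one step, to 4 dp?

q' = (-0.8208, -0.3862, -0.2080, -0.3659)

Hamilton product q⊗(0,ω) = (0.3365127, 0.2708430, -1.3055079, -0.4111600)
q + ½dt·q⊗(0,ω), renormalized = (-0.8208, -0.3862, -0.2080, -0.3659)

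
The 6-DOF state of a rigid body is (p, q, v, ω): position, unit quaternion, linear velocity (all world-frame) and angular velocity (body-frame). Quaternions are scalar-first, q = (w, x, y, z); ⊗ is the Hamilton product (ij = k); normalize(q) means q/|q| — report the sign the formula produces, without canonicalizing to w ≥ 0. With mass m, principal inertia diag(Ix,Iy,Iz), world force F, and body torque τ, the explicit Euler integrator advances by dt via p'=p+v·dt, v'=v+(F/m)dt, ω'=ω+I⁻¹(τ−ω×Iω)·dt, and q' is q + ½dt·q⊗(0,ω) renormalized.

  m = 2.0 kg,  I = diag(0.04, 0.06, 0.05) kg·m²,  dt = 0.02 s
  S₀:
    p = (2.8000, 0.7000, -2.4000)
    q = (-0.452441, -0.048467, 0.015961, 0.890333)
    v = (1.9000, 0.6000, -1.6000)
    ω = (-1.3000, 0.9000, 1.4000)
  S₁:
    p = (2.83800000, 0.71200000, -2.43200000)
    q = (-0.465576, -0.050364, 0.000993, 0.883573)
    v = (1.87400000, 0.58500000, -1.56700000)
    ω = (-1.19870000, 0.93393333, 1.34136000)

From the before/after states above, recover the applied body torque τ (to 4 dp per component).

rate change Δω = (0.10130000, 0.03393333, -0.05864000)
applied torque τ = (0.1900, 0.1200, -0.1700)

τ = (0.1900, 0.1200, -0.1700)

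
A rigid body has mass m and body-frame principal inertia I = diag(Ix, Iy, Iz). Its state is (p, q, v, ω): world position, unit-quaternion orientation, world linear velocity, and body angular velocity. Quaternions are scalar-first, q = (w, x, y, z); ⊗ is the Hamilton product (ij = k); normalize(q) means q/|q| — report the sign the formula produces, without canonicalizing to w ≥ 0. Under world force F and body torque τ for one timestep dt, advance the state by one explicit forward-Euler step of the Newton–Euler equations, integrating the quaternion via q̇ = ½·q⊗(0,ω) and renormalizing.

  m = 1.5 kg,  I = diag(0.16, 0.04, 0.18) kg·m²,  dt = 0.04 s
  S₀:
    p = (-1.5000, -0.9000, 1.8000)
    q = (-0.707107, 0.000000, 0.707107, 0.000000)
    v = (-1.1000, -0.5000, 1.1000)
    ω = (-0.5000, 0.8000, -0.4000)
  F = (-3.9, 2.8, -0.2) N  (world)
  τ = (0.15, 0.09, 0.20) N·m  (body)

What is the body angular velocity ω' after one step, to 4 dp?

ω×(Iω) gyroscopic = (-0.0448, -0.0040, 0.0480)
angular accel α = (1.2175, 2.3500, 0.8444)
ω' = ω + α·dt = (-0.4513, 0.8940, -0.3662)

ω' = (-0.4513, 0.8940, -0.3662)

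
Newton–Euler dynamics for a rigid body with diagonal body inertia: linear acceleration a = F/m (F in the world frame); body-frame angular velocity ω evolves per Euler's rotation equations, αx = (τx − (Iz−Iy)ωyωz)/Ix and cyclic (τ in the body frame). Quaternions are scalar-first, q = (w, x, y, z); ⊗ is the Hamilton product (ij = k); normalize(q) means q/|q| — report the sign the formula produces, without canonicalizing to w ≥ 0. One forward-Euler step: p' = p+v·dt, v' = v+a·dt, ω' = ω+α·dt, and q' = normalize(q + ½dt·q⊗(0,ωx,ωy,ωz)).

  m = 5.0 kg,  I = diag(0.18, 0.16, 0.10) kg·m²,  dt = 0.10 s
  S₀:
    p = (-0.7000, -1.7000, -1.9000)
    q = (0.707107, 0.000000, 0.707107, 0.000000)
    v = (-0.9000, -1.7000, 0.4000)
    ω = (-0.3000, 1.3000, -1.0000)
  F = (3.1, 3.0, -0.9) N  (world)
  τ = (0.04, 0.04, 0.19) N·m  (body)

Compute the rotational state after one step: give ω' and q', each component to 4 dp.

precession coupling ω×(Iω) = (0.0780, 0.0240, 0.0078)
angular accel α = (-0.2111, 0.1000, 1.8220)
ω + α·dt = (-0.3211, 1.3100, -0.8178)
q⊗(0,ω) = (-0.9192391, -0.9192391, 0.9192391, -0.4949749)
q + ½dt·q⊗(0,ω), renormalized = (0.6589, -0.0458, 0.7505, -0.0247)

ω' = (-0.3211, 1.3100, -0.8178)
q' = (0.6589, -0.0458, 0.7505, -0.0247)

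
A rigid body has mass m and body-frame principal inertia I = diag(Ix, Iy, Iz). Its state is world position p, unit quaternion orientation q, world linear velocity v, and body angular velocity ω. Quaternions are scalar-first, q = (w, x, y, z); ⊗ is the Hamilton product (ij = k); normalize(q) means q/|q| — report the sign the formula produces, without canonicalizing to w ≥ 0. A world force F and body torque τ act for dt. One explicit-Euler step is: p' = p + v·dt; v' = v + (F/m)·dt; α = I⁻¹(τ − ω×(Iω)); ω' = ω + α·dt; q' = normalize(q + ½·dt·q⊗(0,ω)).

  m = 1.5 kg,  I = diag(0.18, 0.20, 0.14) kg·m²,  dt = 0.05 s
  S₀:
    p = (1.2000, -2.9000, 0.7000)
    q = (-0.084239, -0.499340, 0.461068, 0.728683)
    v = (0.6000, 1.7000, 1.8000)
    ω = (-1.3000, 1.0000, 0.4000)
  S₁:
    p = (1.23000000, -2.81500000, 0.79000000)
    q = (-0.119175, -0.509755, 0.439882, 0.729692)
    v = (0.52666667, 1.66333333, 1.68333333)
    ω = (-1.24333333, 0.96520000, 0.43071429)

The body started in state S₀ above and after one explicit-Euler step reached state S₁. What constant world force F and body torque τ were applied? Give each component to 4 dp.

F = (-2.2000, -1.1000, -3.5000)
τ = (0.1800, -0.1600, 0.0600)

Δv = v₁−v₀ = (-0.07333333, -0.03666667, -0.11666667)
applied force F = (-2.2000, -1.1000, -3.5000)
rate change Δω = (0.05666667, -0.03480000, 0.03071429)
applied torque τ = (0.1800, -0.1600, 0.0600)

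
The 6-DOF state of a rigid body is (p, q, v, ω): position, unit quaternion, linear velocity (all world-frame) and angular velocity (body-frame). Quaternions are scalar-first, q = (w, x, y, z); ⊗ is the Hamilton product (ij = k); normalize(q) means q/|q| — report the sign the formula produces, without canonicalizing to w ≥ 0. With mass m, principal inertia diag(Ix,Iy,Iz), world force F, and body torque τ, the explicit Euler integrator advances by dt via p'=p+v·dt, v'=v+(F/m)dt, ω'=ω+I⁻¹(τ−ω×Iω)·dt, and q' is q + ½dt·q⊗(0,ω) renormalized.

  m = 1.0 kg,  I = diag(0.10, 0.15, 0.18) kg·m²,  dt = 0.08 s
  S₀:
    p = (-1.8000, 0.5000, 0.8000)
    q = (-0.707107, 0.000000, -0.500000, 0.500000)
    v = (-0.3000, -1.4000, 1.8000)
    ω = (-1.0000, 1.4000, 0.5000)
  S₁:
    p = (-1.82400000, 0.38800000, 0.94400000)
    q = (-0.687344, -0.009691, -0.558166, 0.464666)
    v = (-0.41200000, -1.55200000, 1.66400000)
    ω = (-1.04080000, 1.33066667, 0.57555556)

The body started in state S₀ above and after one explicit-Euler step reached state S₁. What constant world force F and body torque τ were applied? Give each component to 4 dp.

Δω = ω₁−ω₀ = (-0.04080000, -0.06933333, 0.07555556)
ω₀×(Iω₀) = (0.0210, 0.0400, -0.0700)
applied torque τ = (-0.0300, -0.0900, 0.1000)
v₁ − v₀ = (-0.11200000, -0.15200000, -0.13600000)
m·(v₁−v₀)/dt = (-1.4000, -1.9000, -1.7000)

F = (-1.4000, -1.9000, -1.7000)
τ = (-0.0300, -0.0900, 0.1000)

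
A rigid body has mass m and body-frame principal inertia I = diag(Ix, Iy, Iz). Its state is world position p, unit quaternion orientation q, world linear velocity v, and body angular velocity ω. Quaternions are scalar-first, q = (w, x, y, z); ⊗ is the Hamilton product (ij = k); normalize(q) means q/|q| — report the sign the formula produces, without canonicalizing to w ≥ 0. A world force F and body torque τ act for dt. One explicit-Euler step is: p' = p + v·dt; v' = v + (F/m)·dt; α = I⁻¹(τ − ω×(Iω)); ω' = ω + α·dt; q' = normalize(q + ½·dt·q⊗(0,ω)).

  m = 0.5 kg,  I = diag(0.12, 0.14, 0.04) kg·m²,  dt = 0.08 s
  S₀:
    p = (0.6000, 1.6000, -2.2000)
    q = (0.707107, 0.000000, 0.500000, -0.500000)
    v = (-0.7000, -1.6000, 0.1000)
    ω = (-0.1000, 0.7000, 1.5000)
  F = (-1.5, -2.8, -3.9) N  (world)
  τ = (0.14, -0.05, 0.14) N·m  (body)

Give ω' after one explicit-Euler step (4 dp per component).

angular accel α = (2.0417, -0.2714, 3.5350)
new body rate ω' = (0.0633, 0.6783, 1.7828)

ω' = (0.0633, 0.6783, 1.7828)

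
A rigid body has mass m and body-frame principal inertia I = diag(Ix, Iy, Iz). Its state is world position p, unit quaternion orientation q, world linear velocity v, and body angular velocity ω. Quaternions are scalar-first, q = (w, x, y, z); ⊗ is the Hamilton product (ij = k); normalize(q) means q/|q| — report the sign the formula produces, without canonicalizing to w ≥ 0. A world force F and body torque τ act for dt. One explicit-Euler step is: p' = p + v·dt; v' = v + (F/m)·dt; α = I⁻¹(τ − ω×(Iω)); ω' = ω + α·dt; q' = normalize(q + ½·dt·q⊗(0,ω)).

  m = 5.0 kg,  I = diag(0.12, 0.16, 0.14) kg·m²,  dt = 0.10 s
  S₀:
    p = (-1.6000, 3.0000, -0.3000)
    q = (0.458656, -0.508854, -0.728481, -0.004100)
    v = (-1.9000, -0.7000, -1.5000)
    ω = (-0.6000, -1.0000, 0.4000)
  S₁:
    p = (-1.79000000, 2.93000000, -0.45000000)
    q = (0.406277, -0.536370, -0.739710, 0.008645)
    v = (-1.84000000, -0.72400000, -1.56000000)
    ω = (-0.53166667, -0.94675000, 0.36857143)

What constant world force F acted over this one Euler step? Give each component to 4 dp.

velocity change Δv = (0.06000000, -0.02400000, -0.06000000)
m·(v₁−v₀)/dt = (3.0000, -1.2000, -3.0000)

F = (3.0000, -1.2000, -3.0000)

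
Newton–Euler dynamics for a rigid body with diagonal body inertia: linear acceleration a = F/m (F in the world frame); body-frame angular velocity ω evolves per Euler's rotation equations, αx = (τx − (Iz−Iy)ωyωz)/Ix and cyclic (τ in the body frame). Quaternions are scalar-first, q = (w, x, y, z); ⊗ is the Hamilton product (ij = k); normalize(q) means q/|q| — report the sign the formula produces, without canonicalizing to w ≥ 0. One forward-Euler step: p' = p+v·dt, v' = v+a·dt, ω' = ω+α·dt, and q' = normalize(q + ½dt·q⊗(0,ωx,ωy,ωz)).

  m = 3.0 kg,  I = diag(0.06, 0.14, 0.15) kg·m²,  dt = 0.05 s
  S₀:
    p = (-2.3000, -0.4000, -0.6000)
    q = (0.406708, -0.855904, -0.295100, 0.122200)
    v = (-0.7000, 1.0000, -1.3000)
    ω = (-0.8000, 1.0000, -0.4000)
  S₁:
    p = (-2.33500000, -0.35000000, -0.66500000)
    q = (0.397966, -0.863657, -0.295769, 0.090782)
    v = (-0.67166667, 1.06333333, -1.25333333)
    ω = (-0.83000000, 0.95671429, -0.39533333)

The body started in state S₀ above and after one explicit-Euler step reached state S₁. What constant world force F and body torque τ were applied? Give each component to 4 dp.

Δv = v₁−v₀ = (0.02833333, 0.06333333, 0.04666667)
applied force F = (1.7000, 3.8000, 2.8000)
Δω = ω₁−ω₀ = (-0.03000000, -0.04328571, 0.00466667)
ω₀×(Iω₀) = (-0.0040, -0.0288, -0.0640)
τ = I·(Δω/dt) + ω₀×(Iω₀) = (-0.0400, -0.1500, -0.0500)

F = (1.7000, 3.8000, 2.8000)
τ = (-0.0400, -0.1500, -0.0500)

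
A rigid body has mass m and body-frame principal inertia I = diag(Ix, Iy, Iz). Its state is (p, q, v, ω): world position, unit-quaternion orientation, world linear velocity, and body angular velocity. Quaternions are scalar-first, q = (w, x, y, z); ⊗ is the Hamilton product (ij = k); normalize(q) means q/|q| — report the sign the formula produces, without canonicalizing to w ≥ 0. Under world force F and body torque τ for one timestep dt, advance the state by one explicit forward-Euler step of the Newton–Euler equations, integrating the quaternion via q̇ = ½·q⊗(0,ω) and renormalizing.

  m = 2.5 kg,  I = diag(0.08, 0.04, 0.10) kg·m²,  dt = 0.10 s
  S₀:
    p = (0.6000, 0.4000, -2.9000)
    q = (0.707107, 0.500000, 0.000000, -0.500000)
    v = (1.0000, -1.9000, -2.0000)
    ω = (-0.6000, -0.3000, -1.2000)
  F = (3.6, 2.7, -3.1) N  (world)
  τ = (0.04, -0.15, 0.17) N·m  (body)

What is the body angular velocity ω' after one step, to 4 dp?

ω×(Iω) gyroscopic = (0.0216, -0.0144, -0.0072)
α = I⁻¹(τ − ω×Iω) = (0.2300, -3.3900, 1.7720)
ω + α·dt = (-0.5770, -0.6390, -1.0228)

ω' = (-0.5770, -0.6390, -1.0228)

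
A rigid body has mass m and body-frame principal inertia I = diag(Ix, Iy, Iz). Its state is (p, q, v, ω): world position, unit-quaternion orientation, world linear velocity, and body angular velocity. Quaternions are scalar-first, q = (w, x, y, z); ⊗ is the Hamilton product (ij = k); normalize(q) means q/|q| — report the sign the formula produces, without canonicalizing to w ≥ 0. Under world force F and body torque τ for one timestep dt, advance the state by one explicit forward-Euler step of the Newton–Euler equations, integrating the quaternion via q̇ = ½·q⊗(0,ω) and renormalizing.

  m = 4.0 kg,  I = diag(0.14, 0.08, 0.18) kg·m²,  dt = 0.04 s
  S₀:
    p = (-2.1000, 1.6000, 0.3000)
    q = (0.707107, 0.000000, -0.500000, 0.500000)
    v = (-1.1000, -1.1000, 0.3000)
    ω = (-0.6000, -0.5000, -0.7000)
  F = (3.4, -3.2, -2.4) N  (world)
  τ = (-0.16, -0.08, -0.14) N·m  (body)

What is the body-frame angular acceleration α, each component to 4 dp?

ω×(Iω) gyroscopic = (0.0350, -0.0168, -0.0180)
angular accel α = (-1.3929, -0.7900, -0.6778)

α = (-1.3929, -0.7900, -0.6778)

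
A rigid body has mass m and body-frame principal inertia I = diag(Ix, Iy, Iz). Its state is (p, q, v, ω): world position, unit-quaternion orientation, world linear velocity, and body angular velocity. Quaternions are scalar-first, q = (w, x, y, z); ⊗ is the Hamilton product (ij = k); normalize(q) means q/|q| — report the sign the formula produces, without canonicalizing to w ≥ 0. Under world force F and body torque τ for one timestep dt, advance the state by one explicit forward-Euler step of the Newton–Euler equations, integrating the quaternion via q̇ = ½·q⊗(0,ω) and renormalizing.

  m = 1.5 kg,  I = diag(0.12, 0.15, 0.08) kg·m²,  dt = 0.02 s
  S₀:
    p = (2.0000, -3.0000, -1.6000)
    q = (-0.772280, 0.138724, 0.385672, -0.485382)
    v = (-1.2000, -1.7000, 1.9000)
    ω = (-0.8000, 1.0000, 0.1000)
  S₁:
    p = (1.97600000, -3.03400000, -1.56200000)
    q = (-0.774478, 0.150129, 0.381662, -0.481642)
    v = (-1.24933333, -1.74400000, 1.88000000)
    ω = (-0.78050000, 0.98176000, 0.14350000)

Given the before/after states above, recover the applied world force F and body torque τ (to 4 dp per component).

F = (-3.7000, -3.3000, -1.5000)
τ = (0.1100, -0.1400, 0.1500)

rate change Δω = (0.01950000, -0.01824000, 0.04350000)
ω₀×(Iω₀) = (-0.0070, -0.0032, -0.0240)
τ = I·(Δω/dt) + ω₀×(Iω₀) = (0.1100, -0.1400, 0.1500)
velocity change Δv = (-0.04933333, -0.04400000, -0.02000000)
F = m·Δv/dt = (-3.7000, -3.3000, -1.5000)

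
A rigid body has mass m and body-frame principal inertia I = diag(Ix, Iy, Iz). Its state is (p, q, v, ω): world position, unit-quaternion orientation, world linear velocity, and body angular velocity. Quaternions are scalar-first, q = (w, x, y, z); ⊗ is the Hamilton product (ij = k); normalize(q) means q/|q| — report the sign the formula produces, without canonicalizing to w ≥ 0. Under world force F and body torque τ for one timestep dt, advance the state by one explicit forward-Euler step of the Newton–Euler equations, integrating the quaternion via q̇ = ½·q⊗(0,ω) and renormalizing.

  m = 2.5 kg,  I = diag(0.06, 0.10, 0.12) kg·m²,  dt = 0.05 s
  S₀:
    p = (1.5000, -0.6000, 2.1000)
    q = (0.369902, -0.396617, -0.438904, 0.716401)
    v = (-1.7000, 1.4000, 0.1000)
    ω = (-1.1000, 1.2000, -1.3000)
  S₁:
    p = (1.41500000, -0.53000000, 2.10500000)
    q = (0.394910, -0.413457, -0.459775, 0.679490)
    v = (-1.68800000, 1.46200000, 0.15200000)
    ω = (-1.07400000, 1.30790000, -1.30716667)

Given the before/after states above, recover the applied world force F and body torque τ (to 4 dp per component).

F = (0.6000, 3.1000, 2.6000)
τ = (0.0000, 0.1300, -0.0700)

Δω = ω₁−ω₀ = (0.02600000, 0.10790000, -0.00716667)
gyro term ω₀×Iω₀ = (-0.0312, -0.0858, -0.0528)
I·α + gyro = (0.0000, 0.1300, -0.0700)
Δv = v₁−v₀ = (0.01200000, 0.06200000, 0.05200000)
F = m·Δv/dt = (0.6000, 3.1000, 2.6000)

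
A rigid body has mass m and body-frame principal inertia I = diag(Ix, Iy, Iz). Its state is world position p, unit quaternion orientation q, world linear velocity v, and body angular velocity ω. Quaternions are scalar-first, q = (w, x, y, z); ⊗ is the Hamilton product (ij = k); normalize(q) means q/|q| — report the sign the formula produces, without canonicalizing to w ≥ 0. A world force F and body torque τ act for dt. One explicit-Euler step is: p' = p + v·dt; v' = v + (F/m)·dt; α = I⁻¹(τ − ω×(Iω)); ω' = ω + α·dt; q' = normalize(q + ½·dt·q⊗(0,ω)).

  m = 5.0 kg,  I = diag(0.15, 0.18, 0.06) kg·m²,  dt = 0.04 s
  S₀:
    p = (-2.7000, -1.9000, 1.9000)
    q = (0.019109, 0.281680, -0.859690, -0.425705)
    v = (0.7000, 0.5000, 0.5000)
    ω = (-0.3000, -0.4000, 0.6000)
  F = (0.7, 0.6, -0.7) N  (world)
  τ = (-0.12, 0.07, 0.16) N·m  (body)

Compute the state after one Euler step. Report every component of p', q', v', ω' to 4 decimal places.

p' = (-2.6720, -1.8800, 1.9200)
q' = (0.0190, 0.2678, -0.8606, -0.4328)
v' = (0.7056, 0.5048, 0.4944)
ω' = (-0.3397, -0.3808, 0.7043)

gyro term ω×Iω = (0.0288, -0.0162, 0.0036)
(τ − ω×Iω)/I = (-0.9920, 0.4789, 2.6067)
new body rate ω' = (-0.3397, -0.3808, 0.7043)
2q̇ = q⊗(0,ω) = (-0.0039490, -0.6918287, -0.0489401, -0.3591136)
q' = normalize(q + ½dt·q⊗(0,ω)) = (0.0190, 0.2678, -0.8606, -0.4328)
a = F/m = (0.1400, 0.1200, -0.1400)
p + v·dt = (-2.6720, -1.8800, 1.9200)
v' = v + a·dt = (0.7056, 0.5048, 0.4944)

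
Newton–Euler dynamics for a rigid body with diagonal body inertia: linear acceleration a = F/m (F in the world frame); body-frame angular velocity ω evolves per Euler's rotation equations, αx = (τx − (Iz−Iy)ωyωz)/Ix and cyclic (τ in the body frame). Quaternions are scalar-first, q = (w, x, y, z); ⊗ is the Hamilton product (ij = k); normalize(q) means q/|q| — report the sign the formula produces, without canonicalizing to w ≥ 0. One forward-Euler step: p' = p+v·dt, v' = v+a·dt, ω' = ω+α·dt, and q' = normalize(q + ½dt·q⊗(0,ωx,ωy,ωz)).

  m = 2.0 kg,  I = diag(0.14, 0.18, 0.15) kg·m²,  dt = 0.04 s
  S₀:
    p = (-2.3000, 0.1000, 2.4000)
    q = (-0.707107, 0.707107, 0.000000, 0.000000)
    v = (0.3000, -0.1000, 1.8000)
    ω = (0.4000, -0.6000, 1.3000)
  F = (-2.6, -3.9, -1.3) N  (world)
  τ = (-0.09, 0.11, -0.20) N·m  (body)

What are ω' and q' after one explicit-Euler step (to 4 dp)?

ω' = (0.3676, -0.5744, 1.2492)
q' = (-0.7124, 0.7011, -0.0099, -0.0269)

gyro term ω×Iω = (0.0234, -0.0052, -0.0096)
angular accel α = (-0.8100, 0.6400, -1.2693)
new body rate ω' = (0.3676, -0.5744, 1.2492)
2q̇ = q⊗(0,ω) = (-0.2828428, -0.2828428, -0.4949749, -1.3435033)
q' = normalize(q + ½dt·q⊗(0,ω)) = (-0.7124, 0.7011, -0.0099, -0.0269)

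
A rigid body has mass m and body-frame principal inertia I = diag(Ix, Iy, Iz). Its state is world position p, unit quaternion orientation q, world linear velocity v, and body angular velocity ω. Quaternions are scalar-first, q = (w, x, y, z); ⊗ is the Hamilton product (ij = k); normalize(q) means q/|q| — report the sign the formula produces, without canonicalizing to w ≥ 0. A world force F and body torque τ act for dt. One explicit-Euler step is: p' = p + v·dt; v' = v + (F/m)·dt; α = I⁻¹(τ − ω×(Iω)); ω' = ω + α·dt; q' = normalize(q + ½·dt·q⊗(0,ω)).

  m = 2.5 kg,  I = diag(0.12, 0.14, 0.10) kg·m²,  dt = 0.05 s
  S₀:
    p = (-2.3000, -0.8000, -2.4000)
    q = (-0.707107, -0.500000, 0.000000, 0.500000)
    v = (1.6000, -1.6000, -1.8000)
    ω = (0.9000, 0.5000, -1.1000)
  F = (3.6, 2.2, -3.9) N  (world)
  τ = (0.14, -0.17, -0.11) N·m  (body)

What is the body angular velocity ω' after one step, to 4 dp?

ω' = (0.9492, 0.4464, -1.1595)

precession coupling ω×(Iω) = (0.0220, -0.0198, 0.0090)
α = I⁻¹(τ − ω×Iω) = (0.9833, -1.0729, -1.1900)
ω' = ω + α·dt = (0.9492, 0.4464, -1.1595)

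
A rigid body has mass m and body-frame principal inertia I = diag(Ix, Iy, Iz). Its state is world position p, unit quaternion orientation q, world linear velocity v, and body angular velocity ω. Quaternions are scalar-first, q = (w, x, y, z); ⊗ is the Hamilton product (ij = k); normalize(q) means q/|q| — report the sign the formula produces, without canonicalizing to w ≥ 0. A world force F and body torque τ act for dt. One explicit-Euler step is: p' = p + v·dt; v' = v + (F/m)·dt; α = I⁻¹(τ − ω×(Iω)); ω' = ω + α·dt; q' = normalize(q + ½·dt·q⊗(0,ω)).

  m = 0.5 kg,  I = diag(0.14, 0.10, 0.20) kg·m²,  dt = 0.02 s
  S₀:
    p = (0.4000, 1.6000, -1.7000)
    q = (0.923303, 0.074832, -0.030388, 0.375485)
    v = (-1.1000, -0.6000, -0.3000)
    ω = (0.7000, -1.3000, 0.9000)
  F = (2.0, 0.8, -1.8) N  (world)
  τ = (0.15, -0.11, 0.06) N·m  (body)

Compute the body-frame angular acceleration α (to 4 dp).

α = (1.9071, -0.7220, 0.1180)

gyro term ω×Iω = (-0.1170, -0.0378, 0.0364)
angular accel α = (1.9071, -0.7220, 0.1180)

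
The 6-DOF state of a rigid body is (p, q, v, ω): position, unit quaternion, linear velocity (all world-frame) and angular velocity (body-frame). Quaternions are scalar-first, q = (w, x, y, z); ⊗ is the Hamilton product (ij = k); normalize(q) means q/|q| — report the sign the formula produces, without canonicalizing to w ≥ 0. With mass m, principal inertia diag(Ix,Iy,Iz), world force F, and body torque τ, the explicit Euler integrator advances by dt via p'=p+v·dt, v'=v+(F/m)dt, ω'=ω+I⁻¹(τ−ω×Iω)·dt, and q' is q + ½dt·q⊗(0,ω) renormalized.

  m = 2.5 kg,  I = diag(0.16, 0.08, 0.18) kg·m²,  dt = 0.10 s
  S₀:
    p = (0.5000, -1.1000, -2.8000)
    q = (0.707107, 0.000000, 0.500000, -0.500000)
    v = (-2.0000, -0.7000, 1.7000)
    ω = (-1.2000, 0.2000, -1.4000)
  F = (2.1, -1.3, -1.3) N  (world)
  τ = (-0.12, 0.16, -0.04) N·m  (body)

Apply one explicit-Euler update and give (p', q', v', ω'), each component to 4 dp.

precession coupling ω×(Iω) = (-0.0280, -0.0336, 0.0192)
angular accel α = (-0.5750, 2.4200, -0.3289)
ω' = ω + α·dt = (-1.2575, 0.4420, -1.4329)
q⊗(0,ω) = (-0.8000000, -1.4485284, 0.7414214, -0.3899498)
q' = normalize(q + ½dt·q⊗(0,ω)) = (0.6643, -0.0721, 0.5348, -0.5173)
new position p' = (0.3000, -1.1700, -2.6300)
new velocity v' = (-1.9160, -0.7520, 1.6480)

p' = (0.3000, -1.1700, -2.6300)
q' = (0.6643, -0.0721, 0.5348, -0.5173)
v' = (-1.9160, -0.7520, 1.6480)
ω' = (-1.2575, 0.4420, -1.4329)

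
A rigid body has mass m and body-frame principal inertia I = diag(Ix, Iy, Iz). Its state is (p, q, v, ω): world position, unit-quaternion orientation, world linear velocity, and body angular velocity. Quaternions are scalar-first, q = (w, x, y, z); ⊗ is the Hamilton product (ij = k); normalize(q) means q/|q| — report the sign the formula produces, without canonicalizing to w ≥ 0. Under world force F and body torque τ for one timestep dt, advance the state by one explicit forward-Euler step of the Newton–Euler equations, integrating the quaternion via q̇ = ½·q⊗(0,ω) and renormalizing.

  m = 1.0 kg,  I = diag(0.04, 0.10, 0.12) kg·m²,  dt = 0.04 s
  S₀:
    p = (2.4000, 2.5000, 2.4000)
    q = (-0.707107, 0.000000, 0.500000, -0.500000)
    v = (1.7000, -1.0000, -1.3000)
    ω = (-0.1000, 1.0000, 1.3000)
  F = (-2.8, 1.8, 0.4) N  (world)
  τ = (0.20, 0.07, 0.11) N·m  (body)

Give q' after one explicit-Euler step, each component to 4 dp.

q' = (-0.7037, 0.0244, 0.4866, -0.5171)

2q̇ = q⊗(0,ω) = (0.1500000, 1.2207107, -0.6571070, -0.8692391)
q + ½dt·q⊗(0,ω), renormalized = (-0.7037, 0.0244, 0.4866, -0.5171)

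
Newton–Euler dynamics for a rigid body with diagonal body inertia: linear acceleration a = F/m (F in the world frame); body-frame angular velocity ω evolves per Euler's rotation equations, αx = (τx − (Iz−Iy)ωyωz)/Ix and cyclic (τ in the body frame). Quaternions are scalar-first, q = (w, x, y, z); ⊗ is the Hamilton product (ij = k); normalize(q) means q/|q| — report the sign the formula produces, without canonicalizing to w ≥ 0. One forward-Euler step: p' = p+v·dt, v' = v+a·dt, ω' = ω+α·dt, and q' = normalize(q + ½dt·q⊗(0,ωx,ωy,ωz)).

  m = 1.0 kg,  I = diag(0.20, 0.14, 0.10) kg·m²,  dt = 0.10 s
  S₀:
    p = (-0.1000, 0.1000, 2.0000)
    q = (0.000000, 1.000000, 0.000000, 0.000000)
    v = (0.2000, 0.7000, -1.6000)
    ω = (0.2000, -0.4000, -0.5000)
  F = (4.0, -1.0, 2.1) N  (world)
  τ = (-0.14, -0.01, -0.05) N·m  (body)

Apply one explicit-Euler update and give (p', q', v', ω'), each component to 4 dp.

p + v·dt = (-0.0800, 0.1700, 1.8400)
new velocity v' = (0.6000, 0.6000, -1.3900)
α = I⁻¹(τ − ω×Iω) = (-0.6600, 0.0000, -0.5480)
new body rate ω' = (0.1340, -0.4000, -0.5548)
Hamilton product q⊗(0,ω) = (-0.2000000, 0.0000000, 0.5000000, -0.4000000)
q' = normalize(q + ½dt·q⊗(0,ω)) = (-0.0100, 0.9994, 0.0250, -0.0200)

p' = (-0.0800, 0.1700, 1.8400)
q' = (-0.0100, 0.9994, 0.0250, -0.0200)
v' = (0.6000, 0.6000, -1.3900)
ω' = (0.1340, -0.4000, -0.5548)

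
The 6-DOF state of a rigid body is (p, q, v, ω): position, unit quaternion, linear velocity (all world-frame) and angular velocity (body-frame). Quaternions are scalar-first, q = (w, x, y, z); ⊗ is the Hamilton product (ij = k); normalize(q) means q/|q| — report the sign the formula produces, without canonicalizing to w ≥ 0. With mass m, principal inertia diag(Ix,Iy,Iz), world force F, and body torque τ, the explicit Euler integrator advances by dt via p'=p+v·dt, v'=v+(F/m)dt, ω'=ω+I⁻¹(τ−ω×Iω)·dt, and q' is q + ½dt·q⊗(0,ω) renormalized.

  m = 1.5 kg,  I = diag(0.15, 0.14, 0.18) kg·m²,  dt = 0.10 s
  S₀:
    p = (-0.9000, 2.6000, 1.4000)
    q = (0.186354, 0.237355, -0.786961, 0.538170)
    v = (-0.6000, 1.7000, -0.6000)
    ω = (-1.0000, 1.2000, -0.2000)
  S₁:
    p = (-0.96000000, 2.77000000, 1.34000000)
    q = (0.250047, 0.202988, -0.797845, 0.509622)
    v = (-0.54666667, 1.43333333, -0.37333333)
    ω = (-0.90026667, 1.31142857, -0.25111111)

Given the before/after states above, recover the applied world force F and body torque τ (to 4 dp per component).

F = (0.8000, -4.0000, 3.4000)
τ = (0.1400, 0.1500, -0.0800)

Δv = v₁−v₀ = (0.05333333, -0.26666667, 0.22666667)
applied force F = (0.8000, -4.0000, 3.4000)
rate change Δω = (0.09973333, 0.11142857, -0.05111111)
ω₀×(Iω₀) = (-0.0096, -0.0060, 0.0120)
τ = I·(Δω/dt) + ω₀×(Iω₀) = (0.1400, 0.1500, -0.0800)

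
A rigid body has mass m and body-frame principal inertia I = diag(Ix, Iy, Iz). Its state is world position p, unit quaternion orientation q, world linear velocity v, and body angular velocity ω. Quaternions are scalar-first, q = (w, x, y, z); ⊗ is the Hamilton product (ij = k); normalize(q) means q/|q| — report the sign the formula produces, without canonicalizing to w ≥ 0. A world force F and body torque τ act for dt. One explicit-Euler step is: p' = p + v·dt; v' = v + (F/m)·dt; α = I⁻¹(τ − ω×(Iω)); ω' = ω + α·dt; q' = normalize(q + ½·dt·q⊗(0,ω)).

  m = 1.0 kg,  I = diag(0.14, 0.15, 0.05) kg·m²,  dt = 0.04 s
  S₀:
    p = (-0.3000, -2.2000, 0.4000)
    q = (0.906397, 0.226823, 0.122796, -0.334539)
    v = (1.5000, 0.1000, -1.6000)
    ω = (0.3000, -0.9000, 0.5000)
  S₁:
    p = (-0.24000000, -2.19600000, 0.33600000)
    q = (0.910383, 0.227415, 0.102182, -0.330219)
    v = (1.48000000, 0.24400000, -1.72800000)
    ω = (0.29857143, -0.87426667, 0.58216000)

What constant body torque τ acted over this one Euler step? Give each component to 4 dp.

τ = (0.0400, 0.1100, 0.1000)

ω₁ − ω₀ = (-0.00142857, 0.02573333, 0.08216000)
τ = I·(Δω/dt) + ω₀×(Iω₀) = (0.0400, 0.1100, 0.1000)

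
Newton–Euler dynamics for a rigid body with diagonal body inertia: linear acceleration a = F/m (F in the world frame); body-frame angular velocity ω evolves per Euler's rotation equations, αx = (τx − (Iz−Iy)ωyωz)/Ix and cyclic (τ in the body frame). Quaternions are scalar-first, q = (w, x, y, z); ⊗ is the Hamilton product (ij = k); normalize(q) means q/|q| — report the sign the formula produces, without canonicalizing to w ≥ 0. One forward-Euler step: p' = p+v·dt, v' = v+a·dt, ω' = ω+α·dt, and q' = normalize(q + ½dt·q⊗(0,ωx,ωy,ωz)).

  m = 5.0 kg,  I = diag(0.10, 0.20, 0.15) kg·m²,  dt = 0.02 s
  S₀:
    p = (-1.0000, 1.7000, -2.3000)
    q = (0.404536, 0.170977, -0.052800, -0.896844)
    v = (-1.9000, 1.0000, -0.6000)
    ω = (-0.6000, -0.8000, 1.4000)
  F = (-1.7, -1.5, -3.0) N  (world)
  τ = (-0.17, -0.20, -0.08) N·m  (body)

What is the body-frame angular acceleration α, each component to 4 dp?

α = (-2.2600, -1.2100, -0.8533)

gyro term ω×Iω = (0.0560, 0.0420, 0.0480)
angular accel α = (-2.2600, -1.2100, -0.8533)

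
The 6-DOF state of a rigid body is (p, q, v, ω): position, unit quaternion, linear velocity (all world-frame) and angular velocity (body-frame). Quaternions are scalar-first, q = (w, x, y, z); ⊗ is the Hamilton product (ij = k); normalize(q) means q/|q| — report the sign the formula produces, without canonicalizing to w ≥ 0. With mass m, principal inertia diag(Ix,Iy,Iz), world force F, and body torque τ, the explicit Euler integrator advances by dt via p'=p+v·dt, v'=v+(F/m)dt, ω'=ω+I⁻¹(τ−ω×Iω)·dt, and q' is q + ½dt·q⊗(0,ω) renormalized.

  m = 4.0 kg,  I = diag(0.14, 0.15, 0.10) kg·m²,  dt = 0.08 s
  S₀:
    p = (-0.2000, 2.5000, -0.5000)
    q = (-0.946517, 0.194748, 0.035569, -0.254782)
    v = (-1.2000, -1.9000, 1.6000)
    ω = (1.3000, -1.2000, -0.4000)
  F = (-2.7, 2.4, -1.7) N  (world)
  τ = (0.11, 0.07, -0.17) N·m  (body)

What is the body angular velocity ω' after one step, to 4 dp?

ω' = (1.3766, -1.1516, -0.5235)

ω×(Iω) gyroscopic = (-0.0240, -0.0208, -0.0156)
α = I⁻¹(τ − ω×Iω) = (0.9571, 0.6053, -1.5440)
new body rate ω' = (1.3766, -1.1516, -0.5235)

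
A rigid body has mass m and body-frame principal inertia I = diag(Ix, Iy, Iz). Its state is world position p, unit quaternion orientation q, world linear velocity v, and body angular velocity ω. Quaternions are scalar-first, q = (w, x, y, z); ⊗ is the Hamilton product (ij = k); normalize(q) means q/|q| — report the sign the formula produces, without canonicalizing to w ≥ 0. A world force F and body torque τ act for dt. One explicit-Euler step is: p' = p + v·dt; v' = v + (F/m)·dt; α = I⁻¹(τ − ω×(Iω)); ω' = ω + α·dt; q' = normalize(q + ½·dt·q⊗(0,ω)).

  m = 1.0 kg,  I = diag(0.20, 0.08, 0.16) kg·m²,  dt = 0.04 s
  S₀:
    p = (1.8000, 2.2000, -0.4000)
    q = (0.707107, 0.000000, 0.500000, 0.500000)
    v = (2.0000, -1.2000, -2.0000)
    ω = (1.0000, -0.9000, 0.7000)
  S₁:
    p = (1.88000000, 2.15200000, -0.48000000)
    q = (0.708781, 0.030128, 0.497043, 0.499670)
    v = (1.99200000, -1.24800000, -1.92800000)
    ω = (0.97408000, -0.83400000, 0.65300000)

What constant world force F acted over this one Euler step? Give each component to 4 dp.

F = (-0.2000, -1.2000, 1.8000)

velocity change Δv = (-0.00800000, -0.04800000, 0.07200000)
applied force F = (-0.2000, -1.2000, 1.8000)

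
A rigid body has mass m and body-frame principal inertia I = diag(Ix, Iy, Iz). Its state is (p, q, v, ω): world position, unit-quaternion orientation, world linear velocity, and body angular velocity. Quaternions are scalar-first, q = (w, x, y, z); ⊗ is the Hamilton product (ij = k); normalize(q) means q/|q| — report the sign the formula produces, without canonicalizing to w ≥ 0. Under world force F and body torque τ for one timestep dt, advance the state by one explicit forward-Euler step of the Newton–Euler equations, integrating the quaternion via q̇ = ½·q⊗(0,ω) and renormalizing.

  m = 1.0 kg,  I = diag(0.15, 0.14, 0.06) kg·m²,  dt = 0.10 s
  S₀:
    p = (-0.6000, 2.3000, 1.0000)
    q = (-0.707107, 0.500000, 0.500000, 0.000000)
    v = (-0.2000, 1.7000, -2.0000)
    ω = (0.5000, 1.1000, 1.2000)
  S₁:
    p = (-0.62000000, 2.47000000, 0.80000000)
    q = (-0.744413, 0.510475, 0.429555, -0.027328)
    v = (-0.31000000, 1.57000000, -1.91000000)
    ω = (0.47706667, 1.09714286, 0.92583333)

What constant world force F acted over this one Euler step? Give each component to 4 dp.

F = (-1.1000, -1.3000, 0.9000)

v₁ − v₀ = (-0.11000000, -0.13000000, 0.09000000)
applied force F = (-1.1000, -1.3000, 0.9000)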